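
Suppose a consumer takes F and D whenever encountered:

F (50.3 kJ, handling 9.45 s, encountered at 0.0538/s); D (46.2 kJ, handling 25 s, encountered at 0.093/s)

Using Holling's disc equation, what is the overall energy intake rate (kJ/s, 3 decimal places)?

1.827 kJ/s

Energy encountered per unit search time: 0.0538×50.3 + 0.093×46.2 = 7.003 kJ/s.
Handling time per unit search time: 0.0538×9.45 + 0.093×25 = 2.833.
Rate = 7.003/(1 + 2.833) = 1.827 kJ/s.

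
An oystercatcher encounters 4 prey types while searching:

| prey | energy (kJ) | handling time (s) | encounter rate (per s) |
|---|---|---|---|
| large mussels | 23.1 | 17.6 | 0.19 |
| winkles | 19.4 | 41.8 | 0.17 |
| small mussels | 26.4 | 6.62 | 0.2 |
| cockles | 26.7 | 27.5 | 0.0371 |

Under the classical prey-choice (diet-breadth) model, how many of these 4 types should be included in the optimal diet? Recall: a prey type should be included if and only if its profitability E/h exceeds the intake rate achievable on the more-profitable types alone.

Rank by E/h (kJ/s): small mussels 3.99, large mussels 1.31, cockles 0.971, winkles 0.464. Include each in turn until the next type's E/h falls below the running intake rate.
Rate on top 1: 2.272. large mussels: 1.31 < 2.272 → exclude; stop.
Optimal diet: small mussels — 1 of 4 types.

1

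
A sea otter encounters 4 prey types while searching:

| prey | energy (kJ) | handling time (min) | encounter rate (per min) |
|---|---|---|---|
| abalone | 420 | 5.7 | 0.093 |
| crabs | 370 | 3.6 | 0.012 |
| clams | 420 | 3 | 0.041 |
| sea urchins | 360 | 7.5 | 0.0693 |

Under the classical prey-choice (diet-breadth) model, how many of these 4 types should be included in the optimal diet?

4

Profitabilities (E/h, kJ/min): clams 140, crabs 103, abalone 73.7, sea urchins 48. Add prey in this order while the next type's profitability exceeds the intake rate on those already taken.
Rate on top 1: 15.33. crabs: 103 > 15.33 → include.
Rate on top 2: 18.57. abalone: 73.7 > 18.57 → include.
Rate on top 3: 35.8. sea urchins: 48 > 35.8 → include.
Optimal diet: clams, crabs, abalone, sea urchins — 4 of 4 types.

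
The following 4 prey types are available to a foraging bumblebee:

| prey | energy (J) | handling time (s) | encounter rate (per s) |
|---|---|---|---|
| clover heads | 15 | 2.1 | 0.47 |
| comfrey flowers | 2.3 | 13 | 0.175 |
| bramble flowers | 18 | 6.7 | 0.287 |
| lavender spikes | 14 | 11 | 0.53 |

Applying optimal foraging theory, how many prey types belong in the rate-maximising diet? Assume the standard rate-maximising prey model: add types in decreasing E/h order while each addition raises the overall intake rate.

Profitabilities (E/h, J/s): clover heads 7.14, bramble flowers 2.69, lavender spikes 1.27, comfrey flowers 0.177. Add prey in this order while the next type's profitability exceeds the intake rate on those already taken.
Rate on top 1: 3.548. bramble flowers: 2.69 < 3.548 → exclude; stop.
Optimal diet: clover heads — 1 of 4 types.

1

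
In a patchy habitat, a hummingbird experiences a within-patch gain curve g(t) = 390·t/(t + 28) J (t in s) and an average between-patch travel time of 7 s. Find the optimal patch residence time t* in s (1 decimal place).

14.0 s

By the marginal value theorem, leave when the instantaneous gain rate g'(t) equals the habitat-wide average g(t)/(T + t).
g'(t) = 390·28/(t + 28)². Setting 390·28/(t+28)² = 390t/[(t+28)(7+t)] gives 28(7+t) = t(t+28), so t² = 28×7 = 196.
t* = √196 = 14 s.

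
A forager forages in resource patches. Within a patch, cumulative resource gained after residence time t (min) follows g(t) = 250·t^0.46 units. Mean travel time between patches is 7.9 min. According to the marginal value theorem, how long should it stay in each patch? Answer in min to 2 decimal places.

6.73 min

Optimal t* satisfies g'(t*) = g(t*)/(T + t*).
g'(t) = 0.46·250·t^-0.54. Setting 0.46·250·t^-0.54 = 250·t^0.46/(7.9+t) gives 0.46(7.9+t) = t, so 0.54·t = 0.46×7.9.
t* = 0.46×7.9/0.54 = 6.73 min.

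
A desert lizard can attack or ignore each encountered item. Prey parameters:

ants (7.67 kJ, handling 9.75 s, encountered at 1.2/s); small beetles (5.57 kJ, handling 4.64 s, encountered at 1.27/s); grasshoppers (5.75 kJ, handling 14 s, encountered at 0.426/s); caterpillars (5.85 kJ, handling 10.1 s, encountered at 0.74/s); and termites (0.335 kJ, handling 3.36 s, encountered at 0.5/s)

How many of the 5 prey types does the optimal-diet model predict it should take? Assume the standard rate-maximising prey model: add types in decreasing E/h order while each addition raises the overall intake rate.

1

E/h in descending order: small beetles 1.2, ants 0.787, caterpillars 0.579, grasshoppers 0.411, termites 0.0997 kJ/s. The optimal diet is the largest prefix of this list for which every included type satisfies E_i/h_i > R on the types above it.
Rate on top 1: 1.026. ants: 0.787 < 1.026 → exclude; stop.
Optimal diet: small beetles — 1 of 5 types.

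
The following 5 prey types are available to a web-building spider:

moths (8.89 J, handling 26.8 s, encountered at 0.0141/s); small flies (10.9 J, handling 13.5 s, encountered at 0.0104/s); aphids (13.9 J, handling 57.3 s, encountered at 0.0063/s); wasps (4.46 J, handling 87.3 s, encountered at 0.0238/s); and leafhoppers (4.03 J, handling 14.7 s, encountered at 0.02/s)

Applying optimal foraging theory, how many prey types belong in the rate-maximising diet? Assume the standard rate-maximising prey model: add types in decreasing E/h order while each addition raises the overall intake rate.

4

Rank by E/h (J/s): small flies 0.807, moths 0.332, leafhoppers 0.274, aphids 0.243, wasps 0.0511. Include each in turn until the next type's E/h falls below the running intake rate.
Rate on top 1: 0.0994. moths: 0.332 > 0.0994 → include.
Rate on top 2: 0.1572. leafhoppers: 0.274 > 0.1572 → include.
Rate on top 3: 0.1762. aphids: 0.243 > 0.1762 → include.
Rate on top 4: 0.1872. wasps: 0.0511 < 0.1872 → exclude; stop.
Optimal diet: small flies, moths, leafhoppers, aphids — 4 of 5 types.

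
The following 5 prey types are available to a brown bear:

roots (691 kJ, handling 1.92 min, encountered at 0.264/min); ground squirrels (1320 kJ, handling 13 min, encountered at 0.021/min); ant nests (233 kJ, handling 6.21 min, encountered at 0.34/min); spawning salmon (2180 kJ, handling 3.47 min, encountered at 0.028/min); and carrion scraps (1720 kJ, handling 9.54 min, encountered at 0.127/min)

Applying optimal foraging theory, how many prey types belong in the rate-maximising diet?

E/h in descending order: spawning salmon 628, roots 360, carrion scraps 180, ground squirrels 102, ant nests 37.5 kJ/min. The optimal diet is the largest prefix of this list for which every included type satisfies E_i/h_i > R on the types above it.
Rate on top 1: 55.63. roots: 360 > 55.63 → include.
Rate on top 2: 151.8. carrion scraps: 180 > 151.8 → include.
Rate on top 3: 164.1. ground squirrels: 102 < 164.1 → exclude; stop.
Optimal diet: spawning salmon, roots, carrion scraps — 3 of 5 types.

3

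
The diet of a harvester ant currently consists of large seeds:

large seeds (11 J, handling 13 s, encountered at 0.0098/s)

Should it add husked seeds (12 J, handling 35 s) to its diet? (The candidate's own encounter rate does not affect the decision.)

Current rate: (0.0098×11)/(1 + 0.0098×13) = 0.09562 J/s.
Profitability of husked seeds: 12/35 = 0.3429 J/s.
0.3429 > 0.09562, so adding husked seeds raises the average — include it.

Yes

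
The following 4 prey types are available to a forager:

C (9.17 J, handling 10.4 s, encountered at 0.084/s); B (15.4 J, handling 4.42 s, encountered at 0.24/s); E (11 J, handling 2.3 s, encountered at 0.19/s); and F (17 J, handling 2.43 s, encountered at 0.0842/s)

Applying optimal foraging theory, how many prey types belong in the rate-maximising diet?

3

Profitabilities (E/h, J/s): F 7, E 4.78, B 3.48, C 0.882. Add prey in this order while the next type's profitability exceeds the intake rate on those already taken.
Rate on top 1: 1.188. E: 4.78 > 1.188 → include.
Rate on top 2: 2.145. B: 3.48 > 2.145 → include.
Rate on top 3: 2.671. C: 0.882 < 2.671 → exclude; stop.
Optimal diet: F, E, B — 3 of 4 types.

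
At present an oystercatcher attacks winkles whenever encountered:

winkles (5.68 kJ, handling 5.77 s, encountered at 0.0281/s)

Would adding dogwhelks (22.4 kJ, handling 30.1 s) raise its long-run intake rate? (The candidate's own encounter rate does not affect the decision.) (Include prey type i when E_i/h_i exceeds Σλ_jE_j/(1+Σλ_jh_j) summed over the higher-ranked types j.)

Yes

On winkles alone, R = ΣλE/(1+Σλh) = 0.1596/1.162 = 0.1373 kJ/s.
Profitability of dogwhelks: 22.4/30.1 = 0.7442 kJ/s.
Since 0.7442 > R, including dogwhelks increases the long-run rate.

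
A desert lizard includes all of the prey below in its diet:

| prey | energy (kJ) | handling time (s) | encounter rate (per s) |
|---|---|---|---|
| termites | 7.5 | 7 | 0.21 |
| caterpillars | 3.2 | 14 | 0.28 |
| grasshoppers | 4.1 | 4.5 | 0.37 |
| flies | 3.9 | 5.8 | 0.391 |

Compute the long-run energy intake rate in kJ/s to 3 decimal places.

Energy encountered per unit search time: 0.21×7.5 + 0.28×3.2 + 0.37×4.1 + 0.391×3.9 = 5.513 kJ/s.
Handling time per unit search time: 0.21×7 + 0.28×14 + 0.37×4.5 + 0.391×5.8 = 9.323.
Rate = 5.513/(1 + 9.323) = 0.5341 kJ/s.

0.534 kJ/s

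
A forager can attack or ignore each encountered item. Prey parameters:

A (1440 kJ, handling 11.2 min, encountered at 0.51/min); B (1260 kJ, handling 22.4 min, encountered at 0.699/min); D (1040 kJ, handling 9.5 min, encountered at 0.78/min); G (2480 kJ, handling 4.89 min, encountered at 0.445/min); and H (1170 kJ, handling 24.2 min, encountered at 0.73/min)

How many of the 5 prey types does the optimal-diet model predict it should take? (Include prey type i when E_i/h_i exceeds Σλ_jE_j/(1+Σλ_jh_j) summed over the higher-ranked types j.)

Profitabilities (E/h, kJ/min): G 507, A 129, D 109, B 56.3, H 48.3. Add prey in this order while the next type's profitability exceeds the intake rate on those already taken.
Rate on top 1: 347.5. A: 129 < 347.5 → exclude; stop.
Optimal diet: G — 1 of 5 types.

1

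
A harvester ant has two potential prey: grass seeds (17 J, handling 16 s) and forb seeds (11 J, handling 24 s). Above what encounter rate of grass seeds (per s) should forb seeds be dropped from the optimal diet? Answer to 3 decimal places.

0.047 per s

Drop forb seeds once their profitability E₂/h₂ falls below the rate achievable on grass seeds alone: E₂/h₂ = λE₁/(1 + λh₁).
Solve for λ: λE₁h₂ = E₂(1 + λh₁) → λ(E₁h₂ − E₂h₁) = E₂ → λ = E₂/(E₁h₂ − E₂h₁).
λ = 11/(17×24 − 11×16) = 11/232 = 0.04741 per s.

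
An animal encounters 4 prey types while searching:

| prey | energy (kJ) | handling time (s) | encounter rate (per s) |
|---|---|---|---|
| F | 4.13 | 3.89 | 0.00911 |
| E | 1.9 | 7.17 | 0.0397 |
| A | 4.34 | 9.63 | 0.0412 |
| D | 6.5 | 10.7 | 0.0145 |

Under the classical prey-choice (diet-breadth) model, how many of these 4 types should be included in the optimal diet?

4

E/h in descending order: F 1.06, D 0.607, A 0.451, E 0.265 kJ/s. The optimal diet is the largest prefix of this list for which every included type satisfies E_i/h_i > R on the types above it.
Rate on top 1: 0.03634. D: 0.607 > 0.03634 → include.
Rate on top 2: 0.1108. A: 0.451 > 0.1108 → include.
Rate on top 3: 0.1957. E: 0.265 > 0.1957 → include.
Optimal diet: F, D, A, E — 4 of 4 types.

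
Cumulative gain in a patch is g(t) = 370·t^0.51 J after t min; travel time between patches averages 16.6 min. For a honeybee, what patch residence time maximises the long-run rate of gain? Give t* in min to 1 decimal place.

17.3 min

By the marginal value theorem, leave when the instantaneous gain rate g'(t) equals the habitat-wide average g(t)/(T + t).
g'(t) = 0.51·370·t^-0.49. Setting 0.51·370·t^-0.49 = 370·t^0.51/(16.6+t) gives 0.51(16.6+t) = t, so 0.49·t = 0.51×16.6.
t* = 0.51×16.6/0.49 = 17.28 min.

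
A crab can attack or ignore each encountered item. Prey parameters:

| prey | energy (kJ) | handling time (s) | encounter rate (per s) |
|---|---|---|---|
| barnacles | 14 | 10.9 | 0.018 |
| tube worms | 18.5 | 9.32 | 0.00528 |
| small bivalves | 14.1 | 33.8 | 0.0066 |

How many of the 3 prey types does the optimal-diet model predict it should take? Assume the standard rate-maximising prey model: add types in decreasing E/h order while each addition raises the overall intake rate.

E/h in descending order: tube worms 1.98, barnacles 1.28, small bivalves 0.417 kJ/s. The optimal diet is the largest prefix of this list for which every included type satisfies E_i/h_i > R on the types above it.
Rate on top 1: 0.0931. barnacles: 1.28 > 0.0931 → include.
Rate on top 2: 0.2808. small bivalves: 0.417 > 0.2808 → include.
Optimal diet: tube worms, barnacles, small bivalves — 3 of 3 types.

3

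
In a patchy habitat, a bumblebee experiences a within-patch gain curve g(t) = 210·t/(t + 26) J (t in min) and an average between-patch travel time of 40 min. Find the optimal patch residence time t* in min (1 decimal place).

32.2 min

Maximise g(t)/(T+t): set derivative to zero → g'(t)(T+t) = g(t).
g'(t) = 210·26/(t + 26)². Setting 210·26/(t+26)² = 210t/[(t+26)(40+t)] gives 26(40+t) = t(t+26), so t² = 26×40 = 1040.
t* = √1040 = 32.25 min.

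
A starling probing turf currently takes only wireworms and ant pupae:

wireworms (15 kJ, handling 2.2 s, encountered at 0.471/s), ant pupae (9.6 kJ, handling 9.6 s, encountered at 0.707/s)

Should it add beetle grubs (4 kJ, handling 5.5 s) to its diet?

Current rate: (0.471×15 + 0.707×9.6)/(1 + 0.471×2.2 + 0.707×9.6) = 1.57 kJ/s.
beetle grubs: E/h = 4/5.5 = 0.7273 kJ/s.
0.7273 < 1.57, so adding beetle grubs would lower the average — exclude it.

No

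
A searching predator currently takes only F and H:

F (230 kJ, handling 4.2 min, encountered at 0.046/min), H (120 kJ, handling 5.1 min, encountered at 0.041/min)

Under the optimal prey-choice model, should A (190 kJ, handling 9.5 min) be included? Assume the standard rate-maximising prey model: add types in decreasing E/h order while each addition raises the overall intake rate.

Yes

Intake rate on the current diet: R = (0.046×230 + 0.041×120) / (1 + 0.046×4.2 + 0.041×5.1) = 15.5/1.402 = 11.05 kJ/min.
A: E/h = 190/9.5 = 20 kJ/min.
Since 20 > R, including A increases the long-run rate.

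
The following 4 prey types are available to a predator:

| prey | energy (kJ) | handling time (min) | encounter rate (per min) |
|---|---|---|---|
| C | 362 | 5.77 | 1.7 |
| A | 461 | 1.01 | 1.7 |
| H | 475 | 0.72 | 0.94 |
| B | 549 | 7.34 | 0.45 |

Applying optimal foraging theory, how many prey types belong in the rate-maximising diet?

E/h in descending order: H 660, A 456, B 74.8, C 62.7 kJ/min. The optimal diet is the largest prefix of this list for which every included type satisfies E_i/h_i > R on the types above it.
Rate on top 1: 266.3. A: 456 > 266.3 → include.
Rate on top 2: 362.5. B: 74.8 < 362.5 → exclude; stop.
Optimal diet: H, A — 2 of 4 types.

2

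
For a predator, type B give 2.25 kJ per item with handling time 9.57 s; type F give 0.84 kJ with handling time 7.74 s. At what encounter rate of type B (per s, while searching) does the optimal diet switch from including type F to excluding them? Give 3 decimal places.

0.090 per s

At the threshold, the rate on type B alone equals the profitability of type F: λ·2.25/(1 + λ·9.57) = 0.84/7.74 = 0.1085.
Rearranging, λ(2.25 − 0.1085×9.57) = 0.1085, so λ = 0.1085/1.211 = 0.08959 per s.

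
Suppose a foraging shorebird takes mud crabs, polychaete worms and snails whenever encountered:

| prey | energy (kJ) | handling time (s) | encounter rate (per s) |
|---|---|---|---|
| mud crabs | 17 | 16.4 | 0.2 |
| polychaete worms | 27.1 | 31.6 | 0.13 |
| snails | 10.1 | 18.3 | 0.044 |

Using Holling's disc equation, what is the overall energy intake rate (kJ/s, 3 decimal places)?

0.801 kJ/s

R = Σλ_iE_i / (1 + Σλ_ih_i)
Numerator: 0.2×17 + 0.13×27.1 + 0.044×10.1 = 7.367
Denominator: 1 + 0.2×16.4 + 0.13×31.6 + 0.044×18.3 = 9.193
R = 7.367/9.193 = 0.8014 kJ/s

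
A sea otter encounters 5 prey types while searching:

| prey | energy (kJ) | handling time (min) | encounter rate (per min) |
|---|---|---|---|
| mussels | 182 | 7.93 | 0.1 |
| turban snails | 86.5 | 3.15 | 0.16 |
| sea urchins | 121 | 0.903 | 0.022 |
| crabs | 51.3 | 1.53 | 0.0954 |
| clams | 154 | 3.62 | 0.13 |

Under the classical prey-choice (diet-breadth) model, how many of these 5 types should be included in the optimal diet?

5

Rank by E/h (kJ/min): sea urchins 134, clams 42.5, crabs 33.5, turban snails 27.5, mussels 23. Include each in turn until the next type's E/h falls below the running intake rate.
Rate on top 1: 2.61. clams: 42.5 > 2.61 → include.
Rate on top 2: 15.22. crabs: 33.5 > 15.22 → include.
Rate on top 3: 16.85. turban snails: 27.5 > 16.85 → include.
Rate on top 4: 19.35. mussels: 23 > 19.35 → include.
Optimal diet: sea urchins, clams, crabs, turban snails, mussels — 5 of 5 types.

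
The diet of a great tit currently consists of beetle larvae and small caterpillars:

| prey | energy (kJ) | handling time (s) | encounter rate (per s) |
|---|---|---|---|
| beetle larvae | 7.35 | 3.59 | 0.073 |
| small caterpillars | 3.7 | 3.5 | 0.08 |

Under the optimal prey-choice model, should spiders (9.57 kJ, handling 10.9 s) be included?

Yes

On beetle larvae and small caterpillars alone, R = ΣλE/(1+Σλh) = 0.8326/1.542 = 0.5399 kJ/s.
spiders: E/h = 9.57/10.9 = 0.878 kJ/s.
0.878 > 0.5399, so adding spiders raises the average — include it.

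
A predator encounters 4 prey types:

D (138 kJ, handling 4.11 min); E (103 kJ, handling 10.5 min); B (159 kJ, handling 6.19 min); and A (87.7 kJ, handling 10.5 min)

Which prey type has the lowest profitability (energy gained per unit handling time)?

A

Profitability E/h (kJ/min): D = 138/4.11 = 33.6, E = 103/10.5 = 9.81, B = 159/6.19 = 25.7, A = 87.7/10.5 = 8.35.
Ranked: D > B > E > A.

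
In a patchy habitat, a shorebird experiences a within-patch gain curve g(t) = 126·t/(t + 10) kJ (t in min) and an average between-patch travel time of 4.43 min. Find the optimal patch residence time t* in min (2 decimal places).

Maximise g(t)/(T+t): set derivative to zero → g'(t)(T+t) = g(t).
g'(t) = 126·10/(t + 10)². Setting 126·10/(t+10)² = 126t/[(t+10)(4.43+t)] gives 10(4.43+t) = t(t+10), so t² = 10×4.43 = 44.3.
t* = √44.3 = 6.656 min.

6.66 min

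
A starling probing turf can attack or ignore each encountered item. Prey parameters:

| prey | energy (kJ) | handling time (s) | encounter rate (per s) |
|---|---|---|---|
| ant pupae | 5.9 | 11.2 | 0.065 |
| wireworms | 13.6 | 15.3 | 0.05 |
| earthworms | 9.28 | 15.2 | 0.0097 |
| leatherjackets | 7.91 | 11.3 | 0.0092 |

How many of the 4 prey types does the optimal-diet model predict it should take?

Profitabilities (E/h, kJ/s): wireworms 0.889, leatherjackets 0.7, earthworms 0.611, ant pupae 0.527. Add prey in this order while the next type's profitability exceeds the intake rate on those already taken.
Rate on top 1: 0.3853. leatherjackets: 0.7 > 0.3853 → include.
Rate on top 2: 0.4028. earthworms: 0.611 > 0.4028 → include.
Rate on top 3: 0.418. ant pupae: 0.527 > 0.418 → include.
Optimal diet: wireworms, leatherjackets, earthworms, ant pupae — 4 of 4 types.

4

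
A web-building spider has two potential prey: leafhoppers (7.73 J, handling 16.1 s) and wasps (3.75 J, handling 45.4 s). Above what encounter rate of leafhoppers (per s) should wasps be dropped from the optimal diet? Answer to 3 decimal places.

0.013 per s

The zero-one rule: include wasps iff E₂/h₂ > λE₁/(1+λh₁). Equality gives the switch point.
λE₁h₂ = E₂ + λE₂h₁ ⇒ λ = E₂/(E₁h₂ − E₂h₁) = 3.75/(350.9 − 60.38) = 0.01291 per s.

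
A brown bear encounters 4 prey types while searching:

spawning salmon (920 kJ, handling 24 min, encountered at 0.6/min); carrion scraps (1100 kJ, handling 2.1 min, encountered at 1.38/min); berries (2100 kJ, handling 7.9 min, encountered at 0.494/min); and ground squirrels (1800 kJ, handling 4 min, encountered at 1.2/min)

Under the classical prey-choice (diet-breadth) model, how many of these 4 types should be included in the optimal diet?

E/h in descending order: carrion scraps 524, ground squirrels 450, berries 266, spawning salmon 38.3 kJ/min. The optimal diet is the largest prefix of this list for which every included type satisfies E_i/h_i > R on the types above it.
Rate on top 1: 389.4. ground squirrels: 450 > 389.4 → include.
Rate on top 2: 422.9. berries: 266 < 422.9 → exclude; stop.
Optimal diet: carrion scraps, ground squirrels — 2 of 4 types.

2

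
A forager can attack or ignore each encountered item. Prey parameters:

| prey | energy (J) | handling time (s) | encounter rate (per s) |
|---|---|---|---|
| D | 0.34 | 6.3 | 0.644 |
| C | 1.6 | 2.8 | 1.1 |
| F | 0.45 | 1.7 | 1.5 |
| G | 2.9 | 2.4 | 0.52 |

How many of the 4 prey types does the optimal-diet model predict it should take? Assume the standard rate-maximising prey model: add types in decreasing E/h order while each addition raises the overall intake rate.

1

Rank by E/h (J/s): G 1.21, C 0.571, F 0.265, D 0.054. Include each in turn until the next type's E/h falls below the running intake rate.
Rate on top 1: 0.6708. C: 0.571 < 0.6708 → exclude; stop.
Optimal diet: G — 1 of 4 types.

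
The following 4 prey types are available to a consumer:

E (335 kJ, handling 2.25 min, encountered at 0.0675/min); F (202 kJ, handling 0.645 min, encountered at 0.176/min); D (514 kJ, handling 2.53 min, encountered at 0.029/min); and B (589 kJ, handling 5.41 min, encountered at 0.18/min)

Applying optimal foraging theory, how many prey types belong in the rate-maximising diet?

E/h in descending order: F 313, D 203, E 149, B 109 kJ/min. The optimal diet is the largest prefix of this list for which every included type satisfies E_i/h_i > R on the types above it.
Rate on top 1: 31.93. D: 203 > 31.93 → include.
Rate on top 2: 42.51. E: 149 > 42.51 → include.
Rate on top 3: 54.58. B: 109 > 54.58 → include.
Optimal diet: F, D, E, B — 4 of 4 types.

4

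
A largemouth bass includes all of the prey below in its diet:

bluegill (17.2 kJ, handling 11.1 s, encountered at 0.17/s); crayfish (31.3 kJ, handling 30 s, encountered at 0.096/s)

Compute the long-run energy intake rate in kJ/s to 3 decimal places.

1.028 kJ/s

Energy encountered per unit search time: 0.17×17.2 + 0.096×31.3 = 5.929 kJ/s.
Handling time per unit search time: 0.17×11.1 + 0.096×30 = 4.767.
Rate = 5.929/(1 + 4.767) = 1.028 kJ/s.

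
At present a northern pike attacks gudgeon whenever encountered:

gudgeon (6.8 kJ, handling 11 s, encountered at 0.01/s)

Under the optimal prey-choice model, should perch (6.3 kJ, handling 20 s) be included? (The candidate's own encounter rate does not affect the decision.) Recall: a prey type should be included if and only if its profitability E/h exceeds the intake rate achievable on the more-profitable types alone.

Intake rate on the current diet: R = (0.01×6.8) / (1 + 0.01×11) = 0.068/1.11 = 0.06126 kJ/s.
perch: E/h = 6.3/20 = 0.315 kJ/s.
Since 0.315 > R, including perch increases the long-run rate.

Yes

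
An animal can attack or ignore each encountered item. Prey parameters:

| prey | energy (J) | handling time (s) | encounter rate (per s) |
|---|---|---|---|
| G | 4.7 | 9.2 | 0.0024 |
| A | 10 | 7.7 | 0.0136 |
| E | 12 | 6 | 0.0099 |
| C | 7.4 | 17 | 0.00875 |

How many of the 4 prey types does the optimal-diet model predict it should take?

4

E/h in descending order: E 2, A 1.3, G 0.511, C 0.435 J/s. The optimal diet is the largest prefix of this list for which every included type satisfies E_i/h_i > R on the types above it.
Rate on top 1: 0.1121. A: 1.3 > 0.1121 → include.
Rate on top 2: 0.2189. G: 0.511 > 0.2189 → include.
Rate on top 3: 0.2243. C: 0.435 > 0.2243 → include.
Optimal diet: E, A, G, C — 4 of 4 types.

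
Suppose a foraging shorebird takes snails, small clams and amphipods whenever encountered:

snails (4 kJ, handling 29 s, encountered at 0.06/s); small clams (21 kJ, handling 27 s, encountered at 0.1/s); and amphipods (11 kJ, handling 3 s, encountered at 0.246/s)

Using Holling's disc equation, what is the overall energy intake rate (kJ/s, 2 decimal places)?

R = Σλ_iE_i / (1 + Σλ_ih_i)
Numerator: 0.06×4 + 0.1×21 + 0.246×11 = 5.046
Denominator: 1 + 0.06×29 + 0.1×27 + 0.246×3 = 6.178
R = 5.046/6.178 = 0.8168 kJ/s

0.82 kJ/s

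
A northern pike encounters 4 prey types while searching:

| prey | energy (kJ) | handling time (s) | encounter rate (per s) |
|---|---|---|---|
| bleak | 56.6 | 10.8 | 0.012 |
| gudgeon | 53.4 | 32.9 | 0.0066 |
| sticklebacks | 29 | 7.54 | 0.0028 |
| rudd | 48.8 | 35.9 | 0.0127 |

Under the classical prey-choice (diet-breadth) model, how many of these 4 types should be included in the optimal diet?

Rank by E/h (kJ/s): bleak 5.24, sticklebacks 3.85, gudgeon 1.62, rudd 1.36. Include each in turn until the next type's E/h falls below the running intake rate.
Rate on top 1: 0.6013. sticklebacks: 3.85 > 0.6013 → include.
Rate on top 2: 0.6608. gudgeon: 1.62 > 0.6608 → include.
Rate on top 3: 0.8136. rudd: 1.36 > 0.8136 → include.
Optimal diet: bleak, sticklebacks, gudgeon, rudd — 4 of 4 types.

4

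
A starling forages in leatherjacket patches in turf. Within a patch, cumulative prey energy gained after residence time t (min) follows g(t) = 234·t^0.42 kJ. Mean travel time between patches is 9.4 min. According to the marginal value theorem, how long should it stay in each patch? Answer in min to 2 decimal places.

6.81 min

By the marginal value theorem, leave when the instantaneous gain rate g'(t) equals the habitat-wide average g(t)/(T + t).
g'(t) = 0.42·234·t^-0.58. Setting 0.42·234·t^-0.58 = 234·t^0.42/(9.4+t) gives 0.42(9.4+t) = t, so 0.58·t = 0.42×9.4.
t* = 0.42×9.4/0.58 = 6.807 min.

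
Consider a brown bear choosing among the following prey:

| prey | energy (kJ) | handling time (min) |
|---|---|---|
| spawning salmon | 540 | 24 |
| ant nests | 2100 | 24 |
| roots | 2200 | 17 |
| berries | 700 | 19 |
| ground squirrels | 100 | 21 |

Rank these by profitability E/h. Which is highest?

Profitability E/h (kJ/min): spawning salmon = 540/24 = 22.5, ant nests = 2100/24 = 87.5, roots = 2200/17 = 129, berries = 700/19 = 36.8, ground squirrels = 100/21 = 4.76.
Ranked: roots > ant nests > berries > spawning salmon > ground squirrels.

roots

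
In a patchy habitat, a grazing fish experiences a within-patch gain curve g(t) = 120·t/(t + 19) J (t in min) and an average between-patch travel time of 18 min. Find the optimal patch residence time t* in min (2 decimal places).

18.49 min

Optimal t* satisfies g'(t*) = g(t*)/(T + t*).
g'(t) = 120·19/(t + 19)². Setting 120·19/(t+19)² = 120t/[(t+19)(18+t)] gives 19(18+t) = t(t+19), so t² = 19×18 = 342.
t* = √342 = 18.49 min.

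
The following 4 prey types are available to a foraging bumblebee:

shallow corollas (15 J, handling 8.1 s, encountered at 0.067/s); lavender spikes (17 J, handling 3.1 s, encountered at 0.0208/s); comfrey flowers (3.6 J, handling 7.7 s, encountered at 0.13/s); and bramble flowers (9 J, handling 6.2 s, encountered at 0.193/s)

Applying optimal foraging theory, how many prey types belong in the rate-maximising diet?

Rank by E/h (J/s): lavender spikes 5.48, shallow corollas 1.85, bramble flowers 1.45, comfrey flowers 0.468. Include each in turn until the next type's E/h falls below the running intake rate.
Rate on top 1: 0.3322. shallow corollas: 1.85 > 0.3322 → include.
Rate on top 2: 0.8453. bramble flowers: 1.45 > 0.8453 → include.
Rate on top 3: 1.104. comfrey flowers: 0.468 < 1.104 → exclude; stop.
Optimal diet: lavender spikes, shallow corollas, bramble flowers — 3 of 4 types.

3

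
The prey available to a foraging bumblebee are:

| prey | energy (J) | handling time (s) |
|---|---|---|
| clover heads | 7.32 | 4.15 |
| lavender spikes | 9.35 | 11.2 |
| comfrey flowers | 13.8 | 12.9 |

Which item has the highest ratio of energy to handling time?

In descending order of E/h:
clover heads: 7.32/4.15 = 1.76 J/s
comfrey flowers: 13.8/12.9 = 1.07 J/s
lavender spikes: 9.35/11.2 = 0.835 J/s

clover heads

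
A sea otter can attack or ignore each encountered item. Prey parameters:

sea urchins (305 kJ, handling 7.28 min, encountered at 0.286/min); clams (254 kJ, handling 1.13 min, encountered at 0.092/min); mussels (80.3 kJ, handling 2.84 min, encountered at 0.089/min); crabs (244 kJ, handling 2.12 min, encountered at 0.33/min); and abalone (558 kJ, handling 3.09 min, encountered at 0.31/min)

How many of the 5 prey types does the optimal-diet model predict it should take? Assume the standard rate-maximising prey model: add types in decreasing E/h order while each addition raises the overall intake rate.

3

Profitabilities (E/h, kJ/min): clams 225, abalone 181, crabs 115, sea urchins 41.9, mussels 28.3. Add prey in this order while the next type's profitability exceeds the intake rate on those already taken.
Rate on top 1: 21.17. abalone: 181 > 21.17 → include.
Rate on top 2: 95.23. crabs: 115 > 95.23 → include.
Rate on top 3: 100.3. sea urchins: 41.9 < 100.3 → exclude; stop.
Optimal diet: clams, abalone, crabs — 3 of 5 types.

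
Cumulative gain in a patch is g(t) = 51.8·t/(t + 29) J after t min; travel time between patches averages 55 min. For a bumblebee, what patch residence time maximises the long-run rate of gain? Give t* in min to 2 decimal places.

Optimal t* satisfies g'(t*) = g(t*)/(T + t*).
g'(t) = 51.8·29/(t + 29)². Setting 51.8·29/(t+29)² = 51.8t/[(t+29)(55+t)] gives 29(55+t) = t(t+29), so t² = 29×55 = 1595.
t* = √1595 = 39.94 min.

39.94 min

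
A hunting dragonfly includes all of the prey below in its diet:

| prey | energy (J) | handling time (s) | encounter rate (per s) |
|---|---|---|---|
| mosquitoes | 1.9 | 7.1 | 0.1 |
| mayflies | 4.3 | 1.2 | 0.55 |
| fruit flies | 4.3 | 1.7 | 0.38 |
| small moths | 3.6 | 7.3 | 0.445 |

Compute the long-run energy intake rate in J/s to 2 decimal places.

R = Σλ_iE_i / (1 + Σλ_ih_i)
Numerator: 0.1×1.9 + 0.55×4.3 + 0.38×4.3 + 0.445×3.6 = 5.791
Denominator: 1 + 0.1×7.1 + 0.55×1.2 + 0.38×1.7 + 0.445×7.3 = 6.264
R = 5.791/6.264 = 0.9244 J/s

0.92 J/s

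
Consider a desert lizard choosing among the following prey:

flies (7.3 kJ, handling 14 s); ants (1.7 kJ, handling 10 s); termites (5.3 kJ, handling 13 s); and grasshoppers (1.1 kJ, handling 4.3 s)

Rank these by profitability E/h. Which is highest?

flies

In descending order of E/h:
flies: 7.3/14 = 0.521 kJ/s
termites: 5.3/13 = 0.408 kJ/s
grasshoppers: 1.1/4.3 = 0.256 kJ/s
ants: 1.7/10 = 0.17 kJ/s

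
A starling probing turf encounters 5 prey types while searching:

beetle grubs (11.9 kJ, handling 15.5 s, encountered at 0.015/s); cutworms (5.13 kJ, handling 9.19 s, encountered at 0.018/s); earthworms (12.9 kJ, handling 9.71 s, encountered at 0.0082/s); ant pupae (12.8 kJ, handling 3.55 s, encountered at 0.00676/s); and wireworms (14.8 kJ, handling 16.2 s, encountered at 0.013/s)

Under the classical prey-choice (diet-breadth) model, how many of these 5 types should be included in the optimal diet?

5

E/h in descending order: ant pupae 3.61, earthworms 1.33, wireworms 0.914, beetle grubs 0.768, cutworms 0.558 kJ/s. The optimal diet is the largest prefix of this list for which every included type satisfies E_i/h_i > R on the types above it.
Rate on top 1: 0.0845. earthworms: 1.33 > 0.0845 → include.
Rate on top 2: 0.1743. wireworms: 0.914 > 0.1743 → include.
Rate on top 3: 0.2927. beetle grubs: 0.768 > 0.2927 → include.
Rate on top 4: 0.3641. cutworms: 0.558 > 0.3641 → include.
Optimal diet: ant pupae, earthworms, wireworms, beetle grubs, cutworms — 5 of 5 types.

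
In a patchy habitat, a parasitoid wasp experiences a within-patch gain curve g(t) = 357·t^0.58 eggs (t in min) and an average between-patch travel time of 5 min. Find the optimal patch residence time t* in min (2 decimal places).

6.90 min

By the marginal value theorem, leave when the instantaneous gain rate g'(t) equals the habitat-wide average g(t)/(T + t).
g'(t) = 0.58·357·t^-0.42. Setting 0.58·357·t^-0.42 = 357·t^0.58/(5+t) gives 0.58(5+t) = t, so 0.42·t = 0.58×5.
t* = 0.58×5/0.42 = 6.905 min.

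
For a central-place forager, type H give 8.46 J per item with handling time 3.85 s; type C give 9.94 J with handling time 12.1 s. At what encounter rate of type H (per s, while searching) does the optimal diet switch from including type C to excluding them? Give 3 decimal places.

At the threshold, the rate on type H alone equals the profitability of type C: λ·8.46/(1 + λ·3.85) = 9.94/12.1 = 0.8215.
Rearranging, λ(8.46 − 0.8215×3.85) = 0.8215, so λ = 0.8215/5.297 = 0.1551 per s.

0.155 per s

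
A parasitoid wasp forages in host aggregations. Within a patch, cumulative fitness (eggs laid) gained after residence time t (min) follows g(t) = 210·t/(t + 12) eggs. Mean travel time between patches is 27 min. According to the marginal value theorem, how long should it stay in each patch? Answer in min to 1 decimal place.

18.0 min

Optimal t* satisfies g'(t*) = g(t*)/(T + t*).
g'(t) = 210·12/(t + 12)². Setting 210·12/(t+12)² = 210t/[(t+12)(27+t)] gives 12(27+t) = t(t+12), so t² = 12×27 = 324.
t* = √324 = 18 min.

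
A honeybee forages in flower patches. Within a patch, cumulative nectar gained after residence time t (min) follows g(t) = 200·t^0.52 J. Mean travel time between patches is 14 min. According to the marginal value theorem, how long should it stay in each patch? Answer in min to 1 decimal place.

15.2 min

By the marginal value theorem, leave when the instantaneous gain rate g'(t) equals the habitat-wide average g(t)/(T + t).
g'(t) = 0.52·200·t^-0.48. Setting 0.52·200·t^-0.48 = 200·t^0.52/(14+t) gives 0.52(14+t) = t, so 0.48·t = 0.52×14.
t* = 0.52×14/0.48 = 15.17 min.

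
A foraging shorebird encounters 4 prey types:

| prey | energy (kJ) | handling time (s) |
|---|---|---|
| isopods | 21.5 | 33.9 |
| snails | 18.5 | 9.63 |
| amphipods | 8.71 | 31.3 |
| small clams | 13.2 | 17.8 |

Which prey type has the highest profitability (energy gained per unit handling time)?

Profitability E/h (kJ/s): isopods = 21.5/33.9 = 0.634, snails = 18.5/9.63 = 1.92, amphipods = 8.71/31.3 = 0.278, small clams = 13.2/17.8 = 0.742.
Ranked: snails > small clams > isopods > amphipods.

snails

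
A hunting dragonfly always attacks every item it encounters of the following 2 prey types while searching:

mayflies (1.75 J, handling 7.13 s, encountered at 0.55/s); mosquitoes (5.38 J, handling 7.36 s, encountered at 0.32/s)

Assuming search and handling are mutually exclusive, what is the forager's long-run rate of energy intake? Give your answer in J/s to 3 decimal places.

Energy encountered per unit search time: 0.55×1.75 + 0.32×5.38 = 2.684 J/s.
Handling time per unit search time: 0.55×7.13 + 0.32×7.36 = 6.277.
Rate = 2.684/(1 + 6.277) = 0.3689 J/s.

0.369 J/s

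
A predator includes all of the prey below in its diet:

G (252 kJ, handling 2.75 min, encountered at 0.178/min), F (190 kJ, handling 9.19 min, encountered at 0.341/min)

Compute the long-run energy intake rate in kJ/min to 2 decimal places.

23.72 kJ/min

Energy encountered per unit search time: 0.178×252 + 0.341×190 = 109.6 kJ/min.
Handling time per unit search time: 0.178×2.75 + 0.341×9.19 = 3.623.
Rate = 109.6/(1 + 3.623) = 23.72 kJ/min.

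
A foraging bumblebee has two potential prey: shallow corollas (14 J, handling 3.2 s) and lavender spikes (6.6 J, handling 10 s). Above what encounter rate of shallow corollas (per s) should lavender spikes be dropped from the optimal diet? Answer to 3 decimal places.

Drop lavender spikes once their profitability E₂/h₂ falls below the rate achievable on shallow corollas alone: E₂/h₂ = λE₁/(1 + λh₁).
Solve for λ: λE₁h₂ = E₂(1 + λh₁) → λ(E₁h₂ − E₂h₁) = E₂ → λ = E₂/(E₁h₂ − E₂h₁).
λ = 6.6/(14×10 − 6.6×3.2) = 6.6/118.9 = 0.05552 per s.

0.056 per s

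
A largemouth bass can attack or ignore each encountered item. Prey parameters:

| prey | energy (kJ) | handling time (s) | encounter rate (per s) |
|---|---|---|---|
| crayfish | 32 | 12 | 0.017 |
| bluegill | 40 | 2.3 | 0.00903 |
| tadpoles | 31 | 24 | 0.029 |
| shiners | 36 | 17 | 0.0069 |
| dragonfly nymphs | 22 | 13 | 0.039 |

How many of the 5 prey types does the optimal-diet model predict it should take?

Rank by E/h (kJ/s): bluegill 17.4, crayfish 2.67, shiners 2.12, dragonfly nymphs 1.69, tadpoles 1.29. Include each in turn until the next type's E/h falls below the running intake rate.
Rate on top 1: 0.3539. crayfish: 2.67 > 0.3539 → include.
Rate on top 2: 0.7391. shiners: 2.12 > 0.7391 → include.
Rate on top 3: 0.8596. dragonfly nymphs: 1.69 > 0.8596 → include.
Rate on top 4: 1.088. tadpoles: 1.29 > 1.088 → include.
Optimal diet: bluegill, crayfish, shiners, dragonfly nymphs, tadpoles — 5 of 5 types.

5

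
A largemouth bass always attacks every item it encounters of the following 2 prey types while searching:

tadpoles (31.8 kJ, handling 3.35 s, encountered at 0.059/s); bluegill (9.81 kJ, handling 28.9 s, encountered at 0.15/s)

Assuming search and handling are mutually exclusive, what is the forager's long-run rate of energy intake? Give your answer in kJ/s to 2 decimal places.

R = Σλ_iE_i / (1 + Σλ_ih_i)
Numerator: 0.059×31.8 + 0.15×9.81 = 3.348
Denominator: 1 + 0.059×3.35 + 0.15×28.9 = 5.533
R = 3.348/5.533 = 0.6051 kJ/s

0.61 kJ/s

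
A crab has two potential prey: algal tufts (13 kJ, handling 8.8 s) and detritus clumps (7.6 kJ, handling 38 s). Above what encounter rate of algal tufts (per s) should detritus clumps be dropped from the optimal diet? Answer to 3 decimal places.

Drop detritus clumps once their profitability E₂/h₂ falls below the rate achievable on algal tufts alone: E₂/h₂ = λE₁/(1 + λh₁).
Solve for λ: λE₁h₂ = E₂(1 + λh₁) → λ(E₁h₂ − E₂h₁) = E₂ → λ = E₂/(E₁h₂ − E₂h₁).
λ = 7.6/(13×38 − 7.6×8.8) = 7.6/427.1 = 0.01779 per s.

0.018 per s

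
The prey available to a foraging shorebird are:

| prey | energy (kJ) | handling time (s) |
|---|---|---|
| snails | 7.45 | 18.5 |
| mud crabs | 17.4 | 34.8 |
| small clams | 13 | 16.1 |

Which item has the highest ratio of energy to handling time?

Profitability E/h (kJ/s): snails = 7.45/18.5 = 0.403, mud crabs = 17.4/34.8 = 0.5, small clams = 13/16.1 = 0.807.
Ranked: small clams > mud crabs > snails.

small clams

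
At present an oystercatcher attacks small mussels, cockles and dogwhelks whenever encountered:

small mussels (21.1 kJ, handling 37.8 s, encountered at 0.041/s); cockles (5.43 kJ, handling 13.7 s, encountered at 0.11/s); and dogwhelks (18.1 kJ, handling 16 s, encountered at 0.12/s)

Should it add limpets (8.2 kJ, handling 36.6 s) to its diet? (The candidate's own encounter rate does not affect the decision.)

Intake rate on the current diet: R = (0.041×21.1 + 0.11×5.43 + 0.12×18.1) / (1 + 0.041×37.8 + 0.11×13.7 + 0.12×16) = 3.634/5.977 = 0.6081 kJ/s.
limpets: E/h = 8.2/36.6 = 0.224 kJ/s.
Since 0.224 < R, time spent handling limpets is better spent searching.

No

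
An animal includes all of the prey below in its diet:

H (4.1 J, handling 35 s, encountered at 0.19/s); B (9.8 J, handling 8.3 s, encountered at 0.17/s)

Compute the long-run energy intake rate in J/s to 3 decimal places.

0.270 J/s

Energy encountered per unit search time: 0.19×4.1 + 0.17×9.8 = 2.445 J/s.
Handling time per unit search time: 0.19×35 + 0.17×8.3 = 8.061.
Rate = 2.445/(1 + 8.061) = 0.2698 J/s.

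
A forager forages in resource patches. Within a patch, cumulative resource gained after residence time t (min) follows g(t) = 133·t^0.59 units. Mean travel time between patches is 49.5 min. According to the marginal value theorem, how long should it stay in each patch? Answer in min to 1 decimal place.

71.2 min

Maximise g(t)/(T+t): set derivative to zero → g'(t)(T+t) = g(t).
g'(t) = 0.59·133·t^-0.41. Setting 0.59·133·t^-0.41 = 133·t^0.59/(49.5+t) gives 0.59(49.5+t) = t, so 0.41·t = 0.59×49.5.
t* = 0.59×49.5/0.41 = 71.23 min.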